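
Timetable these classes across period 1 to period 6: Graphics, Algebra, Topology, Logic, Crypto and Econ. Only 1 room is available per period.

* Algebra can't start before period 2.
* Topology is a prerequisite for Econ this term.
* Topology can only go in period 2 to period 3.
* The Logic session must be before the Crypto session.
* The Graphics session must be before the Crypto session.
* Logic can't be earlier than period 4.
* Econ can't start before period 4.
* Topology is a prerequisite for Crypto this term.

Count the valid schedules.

6

Splitting on Algebra: it can be period 2 (3), period 3 (3). Listing each branch's schedules as (Graphics, Topology, Logic, Crypto, Econ) by period number:
Algebra=period 2: (1,3,4,5,6) (1,3,4,6,5) (1,3,5,6,4) — 3.
Algebra=period 3: (1,2,4,5,6) (1,2,4,6,5) (1,2,5,6,4) — 3.
Summing: 3 + 3 = 6.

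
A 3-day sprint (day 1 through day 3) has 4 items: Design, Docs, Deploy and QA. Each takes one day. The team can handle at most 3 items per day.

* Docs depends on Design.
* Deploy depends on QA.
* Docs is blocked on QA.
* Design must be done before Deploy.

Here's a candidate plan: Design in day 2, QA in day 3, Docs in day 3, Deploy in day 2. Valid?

Invalid. Deploy depends on QA.

Docs depends on Design — holds.
The team can handle at most 3 items per day — holds.
Docs is blocked on QA — violated.
Deploy depends on QA — violated.
Design must be done before Deploy — violated.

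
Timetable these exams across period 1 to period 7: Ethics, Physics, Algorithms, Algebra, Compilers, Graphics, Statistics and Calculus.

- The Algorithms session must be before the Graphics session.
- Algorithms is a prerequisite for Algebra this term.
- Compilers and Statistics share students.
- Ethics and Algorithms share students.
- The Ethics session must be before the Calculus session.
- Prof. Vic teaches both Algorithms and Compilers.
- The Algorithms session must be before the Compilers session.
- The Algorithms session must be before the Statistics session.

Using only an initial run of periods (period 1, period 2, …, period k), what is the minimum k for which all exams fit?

3 periods

The precedence chain requires at least 2 distinct periods.
Could 2 periods be enough, i.e. nothing placed later than period 2? No: Algebra must come after Algorithms (at period 1 or later) → {period 2}; Algorithms must come before Algebra (at period 2 or earlier) → {period 1}; Compilers must come after Algorithms (at period 1 or later) → {period 2}; Statistics must come after Algorithms (at period 1 or later) → {period 2}; Statistics can't share with Compilers (period 2) → nothing is left.
So 2 periods is not enough.
3 works (last occupied period: period 3): for example Compilers=period 2, Algebra=period 2, Calculus=period 3, Statistics=period 3, Algorithms=period 1, Physics=period 1, Ethics=period 2, Graphics=period 2.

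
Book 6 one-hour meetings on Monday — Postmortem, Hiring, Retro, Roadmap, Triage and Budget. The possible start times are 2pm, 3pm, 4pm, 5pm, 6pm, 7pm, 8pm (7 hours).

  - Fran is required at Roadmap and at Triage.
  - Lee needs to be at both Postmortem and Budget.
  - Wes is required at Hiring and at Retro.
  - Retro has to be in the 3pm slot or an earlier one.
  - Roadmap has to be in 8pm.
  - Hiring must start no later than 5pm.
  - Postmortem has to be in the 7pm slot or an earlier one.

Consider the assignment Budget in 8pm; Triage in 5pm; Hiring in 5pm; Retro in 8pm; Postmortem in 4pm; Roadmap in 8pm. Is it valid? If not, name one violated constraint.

Retro has to be in the 3pm slot or an earlier one — violated.
Lee needs to be at both Postmortem and Budget — holds.
Wes is required at Hiring and at Retro — holds.
Hiring must start no later than 5pm — holds.
Roadmap has to be in 8pm — holds.
Fran is required at Roadmap and at Triage — holds.
Postmortem has to be in the 7pm slot or an earlier one — holds.

No. Retro has to be in the 3pm slot or an earlier one is not satisfied.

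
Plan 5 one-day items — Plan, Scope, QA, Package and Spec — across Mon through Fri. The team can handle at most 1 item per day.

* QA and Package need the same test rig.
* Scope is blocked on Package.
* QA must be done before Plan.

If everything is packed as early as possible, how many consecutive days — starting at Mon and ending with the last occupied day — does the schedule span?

The precedence chain requires at least 2 distinct days.
With at most 1 per day and 5 work items, at least 5 days are needed.
5 works (last occupied day: Fri): for example Package in Wed; QA in Mon; Scope in Thu; Spec in Fri; Plan in Tue.

5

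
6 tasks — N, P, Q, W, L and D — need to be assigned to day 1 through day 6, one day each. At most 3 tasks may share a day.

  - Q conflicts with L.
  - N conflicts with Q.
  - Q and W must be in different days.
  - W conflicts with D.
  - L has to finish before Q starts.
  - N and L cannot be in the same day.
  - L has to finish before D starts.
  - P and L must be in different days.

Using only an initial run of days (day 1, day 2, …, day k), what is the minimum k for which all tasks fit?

3

The precedence chain requires at least 2 distinct days.
With at most 3 per day and 6 tasks, at least 2 days are needed.
Could 2 days be enough, i.e. nothing placed later than day 2? No: D must come after L (at day 1 or later) → {day 2}; L must come before D (at day 2 or earlier) → {day 1}; Q must come after L (at day 1 or later) → {day 2}; N can't share with L (day 1) → {day 2}; Q can't share with N (day 2) → nothing is left.
So 2 days is not enough.
3 works (last occupied day: day 3): for example Q=day 2; W=day 1; P=day 2; N=day 3; D=day 2; L=day 1.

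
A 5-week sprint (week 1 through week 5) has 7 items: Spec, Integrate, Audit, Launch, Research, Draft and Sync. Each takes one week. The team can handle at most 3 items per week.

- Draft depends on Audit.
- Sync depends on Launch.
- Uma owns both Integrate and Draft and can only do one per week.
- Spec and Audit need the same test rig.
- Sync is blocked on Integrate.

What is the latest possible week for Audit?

Downstream work caps Audit at week 4.
Audit at week 4 is achievable: Research -> week 2; Draft -> week 5; Sync -> week 2; Integrate -> week 1; Audit -> week 4; Launch -> week 1; Spec -> week 1.

week 4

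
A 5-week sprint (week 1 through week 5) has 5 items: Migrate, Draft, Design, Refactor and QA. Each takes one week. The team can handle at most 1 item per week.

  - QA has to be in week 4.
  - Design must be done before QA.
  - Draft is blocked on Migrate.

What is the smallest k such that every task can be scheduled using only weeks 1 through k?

5 weeks

The precedence chain requires at least 2 distinct weeks.
With at most 1 per week and 5 tasks, at least 5 weeks are needed.
QA can't be placed before week 4, so the schedule must run through at least week 4.
5 works (last occupied week: week 5): for example Refactor=week 5, Migrate=week 1, QA=week 4, Draft=week 2, Design=week 3.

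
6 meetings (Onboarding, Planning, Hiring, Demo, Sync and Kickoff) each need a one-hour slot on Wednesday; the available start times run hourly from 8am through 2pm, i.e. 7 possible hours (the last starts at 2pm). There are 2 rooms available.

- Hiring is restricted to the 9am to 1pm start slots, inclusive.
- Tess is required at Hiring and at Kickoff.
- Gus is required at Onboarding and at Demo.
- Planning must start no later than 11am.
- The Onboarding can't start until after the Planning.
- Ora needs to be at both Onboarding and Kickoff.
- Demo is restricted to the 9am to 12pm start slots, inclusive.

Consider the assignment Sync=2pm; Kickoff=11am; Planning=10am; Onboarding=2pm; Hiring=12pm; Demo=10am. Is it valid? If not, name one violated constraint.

The Onboarding can't start until after the Planning — holds.
Tess is required at Hiring and at Kickoff — holds.
Demo is restricted to the 9am to 12pm start slots, inclusive — holds.
Ora needs to be at both Onboarding and Kickoff — holds.
There are 2 rooms available — holds.
Planning must start no later than 11am — holds.
Gus is required at Onboarding and at Demo — holds.
Hiring is restricted to the 9am to 1pm start slots, inclusive — holds.

Yes, all constraints hold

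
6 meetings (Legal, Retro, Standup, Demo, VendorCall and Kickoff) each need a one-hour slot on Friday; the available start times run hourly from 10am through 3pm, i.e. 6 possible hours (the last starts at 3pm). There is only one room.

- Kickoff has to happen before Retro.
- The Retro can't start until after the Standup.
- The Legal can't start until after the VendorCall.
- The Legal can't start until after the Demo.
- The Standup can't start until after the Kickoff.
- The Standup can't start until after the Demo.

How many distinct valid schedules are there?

Splitting on Legal: it can be 12pm (2), 1pm (6), 2pm (8), 3pm (10). Listing each branch's schedules as (Retro, Standup, Demo, VendorCall, Kickoff):
Legal=12pm: (3pm,2pm,10am,11am,1pm) (3pm,2pm,11am,10am,1pm) — 2.
Legal=1pm: (3pm,2pm,10am,11am,12pm) (3pm,2pm,10am,12pm,11am) (3pm,2pm,11am,10am,12pm) (3pm,2pm,11am,12pm,10am) (3pm,2pm,12pm,10am,11am) (3pm,2pm,12pm,11am,10am) — 6.
Legal=2pm: (3pm,12pm,10am,1pm,11am) (3pm,12pm,11am,1pm,10am) (3pm,1pm,10am,11am,12pm) (3pm,1pm,10am,12pm,11am) (3pm,1pm,11am,10am,12pm) (3pm,1pm,11am,12pm,10am) (3pm,1pm,12pm,10am,11am) (3pm,1pm,12pm,11am,10am) — 8.
Legal=3pm: (1pm,12pm,10am,2pm,11am) (1pm,12pm,11am,2pm,10am) (2pm,12pm,10am,1pm,11am) (2pm,12pm,11am,1pm,10am) (2pm,1pm,10am,11am,12pm) (2pm,1pm,10am,12pm,11am) (2pm,1pm,11am,10am,12pm) (2pm,1pm,11am,12pm,10am) (2pm,1pm,12pm,10am,11am) (2pm,1pm,12pm,11am,10am) — 10.
Summing: 2 + 6 + 8 + 10 = 26.

26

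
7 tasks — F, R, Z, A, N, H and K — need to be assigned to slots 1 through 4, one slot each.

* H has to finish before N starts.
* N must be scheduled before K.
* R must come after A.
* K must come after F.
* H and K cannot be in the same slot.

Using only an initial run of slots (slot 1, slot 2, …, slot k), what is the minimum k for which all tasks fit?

The precedence chain requires at least 3 distinct slots.
3 works (last occupied slot: 3): for example N in 2, K in 3, H in 1, R in 2, Z in 1, A in 1, F in 1.

3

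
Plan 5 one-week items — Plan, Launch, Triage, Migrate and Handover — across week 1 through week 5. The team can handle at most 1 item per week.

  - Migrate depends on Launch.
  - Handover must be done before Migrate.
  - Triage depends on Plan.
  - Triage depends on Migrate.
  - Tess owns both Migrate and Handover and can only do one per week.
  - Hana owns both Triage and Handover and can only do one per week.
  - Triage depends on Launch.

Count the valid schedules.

Splitting on Plan: it can be week 1 (2), week 2 (2), week 3 (2), week 4 (2). Listing each branch's schedules as (Launch, Triage, Migrate, Handover) by week number:
Plan=week 1: (2,5,4,3) (3,5,4,2) — 2.
Plan=week 2: (1,5,4,3) (3,5,4,1) — 2.
Plan=week 3: (1,5,4,2) (2,5,4,1) — 2.
Plan=week 4: (1,5,3,2) (2,5,3,1) — 2.
Summing: 2 + 2 + 2 + 2 = 8.

8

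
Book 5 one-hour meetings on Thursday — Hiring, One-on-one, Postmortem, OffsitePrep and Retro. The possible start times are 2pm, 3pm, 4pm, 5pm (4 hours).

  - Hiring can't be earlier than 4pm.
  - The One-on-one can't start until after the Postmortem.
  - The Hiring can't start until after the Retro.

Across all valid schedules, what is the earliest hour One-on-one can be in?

Precedence pushes One-on-one to at least 3pm.
One-on-one at 3pm is achievable: OffsitePrep=2pm; Postmortem=2pm; Hiring=4pm; One-on-one=3pm; Retro=2pm.

3pm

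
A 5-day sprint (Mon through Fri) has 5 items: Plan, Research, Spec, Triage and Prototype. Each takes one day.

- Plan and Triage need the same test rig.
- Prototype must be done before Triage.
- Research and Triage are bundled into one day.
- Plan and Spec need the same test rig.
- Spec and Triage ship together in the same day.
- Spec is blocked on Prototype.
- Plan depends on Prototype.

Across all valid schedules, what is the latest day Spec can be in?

Precedence pushes Spec to at least Tue.
Spec at Fri is achievable: Research=Fri; Plan=Tue; Prototype=Mon; Spec=Fri; Triage=Fri.

Fri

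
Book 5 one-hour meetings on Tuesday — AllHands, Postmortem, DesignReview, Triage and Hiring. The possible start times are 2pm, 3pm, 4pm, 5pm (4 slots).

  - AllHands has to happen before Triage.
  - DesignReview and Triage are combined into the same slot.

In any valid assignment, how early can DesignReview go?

DesignReview must be in the same slot as Triage, which can't be before 3pm, so DesignReview is at least 3pm.
DesignReview at 3pm is achievable: AllHands -> 2pm, Triage -> 3pm, DesignReview -> 3pm, Hiring -> 2pm, Postmortem -> 2pm.

3pm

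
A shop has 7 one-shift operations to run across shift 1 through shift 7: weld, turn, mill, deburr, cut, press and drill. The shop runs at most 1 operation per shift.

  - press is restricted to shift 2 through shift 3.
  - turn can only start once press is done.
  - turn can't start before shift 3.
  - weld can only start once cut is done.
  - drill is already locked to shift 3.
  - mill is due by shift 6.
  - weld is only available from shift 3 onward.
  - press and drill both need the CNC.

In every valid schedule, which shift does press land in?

press's window is shift 2–shift 3.
drill is fixed at shift 3, and press can't share a shift with drill.
So press must be shift 2.

shift 2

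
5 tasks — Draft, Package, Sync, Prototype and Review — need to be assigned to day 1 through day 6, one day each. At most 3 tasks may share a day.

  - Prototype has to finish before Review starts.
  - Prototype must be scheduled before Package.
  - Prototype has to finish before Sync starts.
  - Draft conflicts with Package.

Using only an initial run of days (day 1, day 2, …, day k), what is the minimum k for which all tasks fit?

2

The precedence chain requires at least 2 distinct days.
With at most 3 per day and 5 tasks, at least 2 days are needed.
2 works (last occupied day: day 2): for example Sync=day 2; Prototype=day 1; Review=day 2; Package=day 2; Draft=day 1.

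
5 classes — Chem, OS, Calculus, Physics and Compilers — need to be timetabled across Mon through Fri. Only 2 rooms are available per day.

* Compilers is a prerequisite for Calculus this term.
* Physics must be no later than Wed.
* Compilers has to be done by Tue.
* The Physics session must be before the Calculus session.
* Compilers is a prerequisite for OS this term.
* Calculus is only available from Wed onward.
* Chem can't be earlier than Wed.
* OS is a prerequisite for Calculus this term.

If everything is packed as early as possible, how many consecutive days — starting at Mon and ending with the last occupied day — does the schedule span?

The precedence chain requires at least 3 distinct days.
With at most 2 per day and 5 classes, at least 3 days are needed.
3 works (last occupied day: Wed): for example Compilers -> Mon; Calculus -> Wed; Chem -> Wed; Physics -> Mon; OS -> Tue.

3 days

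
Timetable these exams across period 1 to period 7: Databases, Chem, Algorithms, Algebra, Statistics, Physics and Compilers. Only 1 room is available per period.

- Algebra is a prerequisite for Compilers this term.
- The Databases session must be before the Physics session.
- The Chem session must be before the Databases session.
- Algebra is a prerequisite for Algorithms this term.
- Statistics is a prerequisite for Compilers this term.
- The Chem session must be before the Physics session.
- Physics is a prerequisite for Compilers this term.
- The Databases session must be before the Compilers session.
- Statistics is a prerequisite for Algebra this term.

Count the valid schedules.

Splitting on Databases: it can be period 2 (7), period 3 (10), period 4 (9), period 5 (4). Listing each branch's schedules as (Chem, Algorithms, Algebra, Statistics, Physics, Compilers) by period number:
Databases=period 2: (1,5,4,3,6,7) (1,6,4,3,5,7) (1,6,5,3,4,7) (1,6,5,4,3,7) (1,7,4,3,5,6) (1,7,5,3,4,6) (1,7,5,4,3,6) — 7.
Databases=period 3: (1,5,4,2,6,7) (1,6,4,2,5,7) (1,6,5,2,4,7) (1,7,4,2,5,6) (1,7,5,2,4,6) (2,5,4,1,6,7) (2,6,4,1,5,7) (2,6,5,1,4,7) (2,7,4,1,5,6) (2,7,5,1,4,6) — 10.
Databases=period 4: (1,5,3,2,6,7) (1,6,3,2,5,7) (1,7,3,2,5,6) (2,5,3,1,6,7) (2,6,3,1,5,7) (2,7,3,1,5,6) (3,5,2,1,6,7) (3,6,2,1,5,7) (3,7,2,1,5,6) — 9.
Databases=period 5: (1,4,3,2,6,7) (2,4,3,1,6,7) (3,4,2,1,6,7) (4,3,2,1,6,7) — 4.
Summing: 7 + 10 + 9 + 4 = 30.

30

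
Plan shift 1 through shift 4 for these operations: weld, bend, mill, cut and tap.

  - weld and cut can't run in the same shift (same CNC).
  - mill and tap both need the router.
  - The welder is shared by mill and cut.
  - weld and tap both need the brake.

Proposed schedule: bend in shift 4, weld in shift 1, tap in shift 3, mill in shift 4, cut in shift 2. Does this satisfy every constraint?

Yes, all constraints hold

The welder is shared by mill and cut — holds.
weld and cut can't run in the same shift (same CNC) — holds.
weld and tap both need the brake — holds.
mill and tap both need the router — holds.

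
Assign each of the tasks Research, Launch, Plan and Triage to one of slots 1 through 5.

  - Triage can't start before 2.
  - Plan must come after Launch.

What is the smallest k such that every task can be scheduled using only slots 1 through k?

The precedence chain requires at least 2 distinct slots.
2 works (last occupied slot: 2): for example Triage=2, Plan=2, Research=1, Launch=1.

2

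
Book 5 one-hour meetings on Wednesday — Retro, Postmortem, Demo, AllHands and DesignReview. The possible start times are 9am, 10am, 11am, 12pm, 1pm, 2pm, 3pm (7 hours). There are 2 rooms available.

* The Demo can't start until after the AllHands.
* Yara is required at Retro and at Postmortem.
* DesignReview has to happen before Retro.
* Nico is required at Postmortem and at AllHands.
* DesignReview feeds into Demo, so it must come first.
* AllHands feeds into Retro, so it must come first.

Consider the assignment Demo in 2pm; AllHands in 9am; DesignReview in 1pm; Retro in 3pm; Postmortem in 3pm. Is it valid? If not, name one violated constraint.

Nico is required at Postmortem and at AllHands — holds.
Yara is required at Retro and at Postmortem — violated.
DesignReview has to happen before Retro — holds.
The Demo can't start until after the AllHands — holds.
AllHands feeds into Retro, so it must come first — holds.
There are 2 rooms available — holds.
DesignReview feeds into Demo, so it must come first — holds.

No. Yara is required at Retro and at Postmortem is not satisfied.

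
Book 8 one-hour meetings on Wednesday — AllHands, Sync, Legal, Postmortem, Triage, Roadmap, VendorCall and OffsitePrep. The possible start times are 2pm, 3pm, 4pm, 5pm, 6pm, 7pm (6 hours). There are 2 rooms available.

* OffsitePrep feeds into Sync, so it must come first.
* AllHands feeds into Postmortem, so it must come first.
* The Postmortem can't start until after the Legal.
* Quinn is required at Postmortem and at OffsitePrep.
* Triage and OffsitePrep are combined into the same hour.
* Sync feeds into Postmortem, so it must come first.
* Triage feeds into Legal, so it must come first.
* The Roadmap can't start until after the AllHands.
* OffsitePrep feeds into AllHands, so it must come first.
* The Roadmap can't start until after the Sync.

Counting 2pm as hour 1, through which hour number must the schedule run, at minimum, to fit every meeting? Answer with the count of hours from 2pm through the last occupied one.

The precedence chain requires at least 3 distinct hours.
With at most 2 per hour and 8 meetings, at least 4 hours are needed.
4 works (last occupied hour: 5pm): for example Sync -> 3pm, Roadmap -> 4pm, VendorCall -> 5pm, Triage -> 2pm, Legal -> 4pm, Postmortem -> 5pm, OffsitePrep -> 2pm, AllHands -> 3pm.

4 hours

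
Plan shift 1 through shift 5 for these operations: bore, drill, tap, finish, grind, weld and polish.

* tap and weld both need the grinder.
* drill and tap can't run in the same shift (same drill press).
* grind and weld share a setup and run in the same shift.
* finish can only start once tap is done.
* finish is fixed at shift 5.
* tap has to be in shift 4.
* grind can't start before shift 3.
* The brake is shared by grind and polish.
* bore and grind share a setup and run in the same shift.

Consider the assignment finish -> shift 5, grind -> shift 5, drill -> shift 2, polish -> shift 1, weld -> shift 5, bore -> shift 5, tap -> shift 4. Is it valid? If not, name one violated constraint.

tap has to be in shift 4 — holds.
bore and grind share a setup and run in the same shift — holds.
finish can only start once tap is done — holds.
tap and weld both need the grinder — holds.
grind and weld share a setup and run in the same shift — holds.
grind can't start before shift 3 — holds.
The brake is shared by grind and polish — holds.
finish is fixed at shift 5 — holds.
drill and tap can't run in the same shift (same drill press) — holds.

Yes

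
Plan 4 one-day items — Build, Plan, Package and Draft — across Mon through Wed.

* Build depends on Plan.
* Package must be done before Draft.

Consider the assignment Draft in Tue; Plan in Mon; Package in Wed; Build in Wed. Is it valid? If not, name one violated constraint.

Package must be done before Draft — violated.
Build depends on Plan — holds.

No — it violates: Package must be done before Draft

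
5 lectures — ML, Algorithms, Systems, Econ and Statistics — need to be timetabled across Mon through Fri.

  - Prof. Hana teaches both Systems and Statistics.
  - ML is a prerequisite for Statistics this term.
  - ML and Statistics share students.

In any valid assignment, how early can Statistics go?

Precedence pushes Statistics to at least Tue.
Statistics at Tue is achievable: Systems=Mon, Statistics=Tue, ML=Mon, Algorithms=Mon, Econ=Mon.

Tue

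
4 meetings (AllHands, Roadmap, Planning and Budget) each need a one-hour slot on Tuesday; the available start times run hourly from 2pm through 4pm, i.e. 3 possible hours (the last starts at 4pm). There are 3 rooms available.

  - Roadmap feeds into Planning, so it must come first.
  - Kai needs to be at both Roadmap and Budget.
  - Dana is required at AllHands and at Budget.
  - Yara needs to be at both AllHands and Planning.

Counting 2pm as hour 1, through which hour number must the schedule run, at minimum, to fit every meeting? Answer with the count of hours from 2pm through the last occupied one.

The precedence chain requires at least 2 distinct hours.
With at most 3 per hour and 4 meetings, at least 2 hours are needed.
2 works (last occupied hour: 3pm): for example Budget -> 3pm; Planning -> 3pm; AllHands -> 2pm; Roadmap -> 2pm.

2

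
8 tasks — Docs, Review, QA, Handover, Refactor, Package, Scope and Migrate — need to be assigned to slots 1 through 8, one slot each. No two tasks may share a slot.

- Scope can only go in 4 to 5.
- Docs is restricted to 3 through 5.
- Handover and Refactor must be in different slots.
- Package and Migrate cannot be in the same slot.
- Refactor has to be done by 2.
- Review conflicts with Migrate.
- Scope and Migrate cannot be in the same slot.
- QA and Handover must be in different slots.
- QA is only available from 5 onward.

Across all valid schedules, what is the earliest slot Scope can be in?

Scope is available from 4; Scope's own window allows nothing later than 5.
Scope at 4 is achievable: Package=7; Handover=6; Docs=3; Migrate=8; Review=2; Scope=4; Refactor=1; QA=5.

4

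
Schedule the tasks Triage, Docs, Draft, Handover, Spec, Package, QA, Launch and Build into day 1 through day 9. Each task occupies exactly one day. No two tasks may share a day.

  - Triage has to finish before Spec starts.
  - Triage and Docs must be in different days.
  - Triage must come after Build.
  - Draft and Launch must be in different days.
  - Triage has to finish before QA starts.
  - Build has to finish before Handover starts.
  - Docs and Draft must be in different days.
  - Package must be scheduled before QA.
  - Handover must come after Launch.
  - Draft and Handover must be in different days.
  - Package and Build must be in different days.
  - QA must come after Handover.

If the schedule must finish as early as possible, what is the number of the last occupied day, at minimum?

The precedence chain requires at least 3 distinct days.
With at most 1 per day and 9 tasks, at least 9 days are needed.
9 works (last occupied day: day 9): for example Build -> day 1, Package -> day 5, QA -> day 6, Triage -> day 2, Docs -> day 8, Draft -> day 9, Handover -> day 4, Spec -> day 7, Launch -> day 3.

9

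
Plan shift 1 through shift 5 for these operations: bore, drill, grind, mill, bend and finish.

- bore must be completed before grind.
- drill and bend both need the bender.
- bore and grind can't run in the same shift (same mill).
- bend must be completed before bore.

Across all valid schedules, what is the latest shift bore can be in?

shift 4

Precedence pushes bore to at least shift 2; downstream work caps bore at shift 4.
bore at shift 4 is achievable: bore -> shift 4, finish -> shift 1, grind -> shift 5, mill -> shift 1, bend -> shift 1, drill -> shift 2.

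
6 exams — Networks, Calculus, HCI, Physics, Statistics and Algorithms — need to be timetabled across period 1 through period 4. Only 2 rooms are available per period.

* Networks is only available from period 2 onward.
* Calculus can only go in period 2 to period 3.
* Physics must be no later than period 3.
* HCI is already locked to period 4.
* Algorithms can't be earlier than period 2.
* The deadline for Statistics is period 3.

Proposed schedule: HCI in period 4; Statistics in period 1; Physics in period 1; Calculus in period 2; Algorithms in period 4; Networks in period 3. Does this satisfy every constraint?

Yes

Networks is only available from period 2 onward — holds.
Only 2 rooms are available per period — holds.
HCI is already locked to period 4 — holds.
Physics must be no later than period 3 — holds.
Calculus can only go in period 2 to period 3 — holds.
Algorithms can't be earlier than period 2 — holds.
The deadline for Statistics is period 3 — holds.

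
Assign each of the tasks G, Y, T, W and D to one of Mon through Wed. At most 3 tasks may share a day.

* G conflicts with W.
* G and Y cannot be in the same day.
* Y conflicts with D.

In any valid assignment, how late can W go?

W at Wed is achievable: Y -> Tue, D -> Mon, W -> Wed, T -> Mon, G -> Mon.

Wed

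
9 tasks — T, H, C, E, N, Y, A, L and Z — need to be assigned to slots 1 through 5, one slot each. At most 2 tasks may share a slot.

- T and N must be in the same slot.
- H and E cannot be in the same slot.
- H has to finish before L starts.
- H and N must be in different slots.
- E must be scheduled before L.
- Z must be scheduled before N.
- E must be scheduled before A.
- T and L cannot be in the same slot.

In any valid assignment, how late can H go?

Downstream work caps H at 4.
H at 4 is achievable: T -> 2, Y -> 4, L -> 5, A -> 3, Z -> 1, E -> 1, H -> 4, N -> 2, C -> 3.

4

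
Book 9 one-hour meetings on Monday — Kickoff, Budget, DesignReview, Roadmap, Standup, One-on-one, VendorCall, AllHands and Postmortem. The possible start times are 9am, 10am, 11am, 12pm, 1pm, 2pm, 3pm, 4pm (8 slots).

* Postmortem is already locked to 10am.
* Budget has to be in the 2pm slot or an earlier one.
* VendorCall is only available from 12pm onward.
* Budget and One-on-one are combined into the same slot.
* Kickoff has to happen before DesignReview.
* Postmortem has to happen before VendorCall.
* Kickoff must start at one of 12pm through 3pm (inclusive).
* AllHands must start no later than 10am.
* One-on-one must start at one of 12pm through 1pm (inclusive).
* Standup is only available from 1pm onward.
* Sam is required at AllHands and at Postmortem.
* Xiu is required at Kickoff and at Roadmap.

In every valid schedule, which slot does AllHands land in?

9am

AllHands's window is 9am–10am.
Postmortem is fixed at 10am, and AllHands can't share a slot with Postmortem.
So AllHands must be 9am.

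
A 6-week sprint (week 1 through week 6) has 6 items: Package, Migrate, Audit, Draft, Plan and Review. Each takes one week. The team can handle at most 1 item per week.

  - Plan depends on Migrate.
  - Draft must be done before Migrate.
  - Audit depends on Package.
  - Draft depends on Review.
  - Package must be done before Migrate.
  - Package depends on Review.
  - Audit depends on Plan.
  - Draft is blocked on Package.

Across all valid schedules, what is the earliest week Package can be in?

week 2

Precedence pushes Package to at least week 2; downstream work caps Package at week 2.
Package at week 2 is achievable: Audit=week 6, Draft=week 3, Migrate=week 4, Plan=week 5, Package=week 2, Review=week 1.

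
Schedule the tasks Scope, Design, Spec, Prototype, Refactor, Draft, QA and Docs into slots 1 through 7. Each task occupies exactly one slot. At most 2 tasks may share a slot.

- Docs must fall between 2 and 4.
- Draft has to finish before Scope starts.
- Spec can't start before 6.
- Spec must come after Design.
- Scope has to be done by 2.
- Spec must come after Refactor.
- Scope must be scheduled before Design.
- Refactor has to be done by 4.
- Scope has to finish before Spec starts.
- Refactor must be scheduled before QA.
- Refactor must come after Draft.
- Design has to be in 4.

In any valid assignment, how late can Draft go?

Downstream work caps Draft at 1.
Draft at 1 is achievable: Docs=2, QA=4, Prototype=1, Draft=1, Scope=2, Spec=6, Design=4, Refactor=3.

1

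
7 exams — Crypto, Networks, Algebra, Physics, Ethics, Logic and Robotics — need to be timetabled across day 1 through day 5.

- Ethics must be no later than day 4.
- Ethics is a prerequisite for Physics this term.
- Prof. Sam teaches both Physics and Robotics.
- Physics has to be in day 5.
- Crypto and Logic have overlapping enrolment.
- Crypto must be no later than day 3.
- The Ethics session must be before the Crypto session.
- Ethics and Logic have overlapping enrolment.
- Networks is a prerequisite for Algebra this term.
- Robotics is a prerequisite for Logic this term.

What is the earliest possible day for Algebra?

Precedence pushes Algebra to at least day 2.
Algebra at day 2 is achievable: Robotics=day 1; Algebra=day 2; Logic=day 3; Crypto=day 2; Physics=day 5; Ethics=day 1; Networks=day 1.

day 2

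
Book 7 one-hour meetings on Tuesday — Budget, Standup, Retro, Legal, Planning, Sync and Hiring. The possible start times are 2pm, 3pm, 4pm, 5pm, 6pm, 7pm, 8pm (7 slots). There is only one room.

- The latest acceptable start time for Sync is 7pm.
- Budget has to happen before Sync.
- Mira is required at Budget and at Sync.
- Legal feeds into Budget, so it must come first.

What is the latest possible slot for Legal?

5pm

Downstream work caps Legal at 5pm.
Legal at 5pm is achievable: Budget -> 6pm; Retro -> 3pm; Planning -> 4pm; Hiring -> 8pm; Legal -> 5pm; Standup -> 2pm; Sync -> 7pm.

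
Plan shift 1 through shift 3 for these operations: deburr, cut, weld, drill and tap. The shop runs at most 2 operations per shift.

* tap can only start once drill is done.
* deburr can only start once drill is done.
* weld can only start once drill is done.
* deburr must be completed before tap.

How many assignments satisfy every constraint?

Enumerating: weld=shift 2, drill=shift 1, deburr=shift 2, tap=shift 3, cut=shift 1 | drill -> shift 1, tap -> shift 3, weld -> shift 2, deburr -> shift 2, cut -> shift 3 | drill -> shift 1; cut -> shift 1; weld -> shift 3; deburr -> shift 2; tap -> shift 3 | drill in shift 1, weld in shift 3, deburr in shift 2, cut in shift 2, tap in shift 3.

4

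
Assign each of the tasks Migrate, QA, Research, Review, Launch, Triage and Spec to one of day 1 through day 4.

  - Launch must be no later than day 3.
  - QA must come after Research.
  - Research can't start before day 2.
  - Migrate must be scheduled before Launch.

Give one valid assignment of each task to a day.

Spec in day 1; Launch in day 2; Review in day 1; Migrate in day 1; QA in day 3; Research in day 2; Triage in day 1

Checking: Migrate(day 1) before Launch(day 2); Research(day 2) before QA(day 3); Research=day 2 in [day 2,day 4]; Launch=day 2 in [day 1,day 3].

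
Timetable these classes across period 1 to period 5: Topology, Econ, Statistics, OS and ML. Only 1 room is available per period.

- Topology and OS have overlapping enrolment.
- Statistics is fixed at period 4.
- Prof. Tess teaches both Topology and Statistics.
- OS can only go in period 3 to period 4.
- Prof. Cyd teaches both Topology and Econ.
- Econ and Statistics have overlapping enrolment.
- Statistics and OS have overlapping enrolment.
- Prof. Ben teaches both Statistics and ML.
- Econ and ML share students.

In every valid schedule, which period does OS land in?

period 3

OS's window is period 3–period 4.
Statistics is fixed at period 4, and OS can't share a period with Statistics.
So OS must be period 3.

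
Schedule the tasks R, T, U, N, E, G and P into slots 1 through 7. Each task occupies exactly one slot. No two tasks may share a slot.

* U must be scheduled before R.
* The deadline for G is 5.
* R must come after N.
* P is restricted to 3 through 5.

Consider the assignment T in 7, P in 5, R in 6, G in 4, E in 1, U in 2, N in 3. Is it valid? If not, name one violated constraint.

Yes, all constraints hold

U must be scheduled before R — holds.
R must come after N — holds.
P is restricted to 3 through 5 — holds.
No two tasks may share a slot — holds.
The deadline for G is 5 — holds.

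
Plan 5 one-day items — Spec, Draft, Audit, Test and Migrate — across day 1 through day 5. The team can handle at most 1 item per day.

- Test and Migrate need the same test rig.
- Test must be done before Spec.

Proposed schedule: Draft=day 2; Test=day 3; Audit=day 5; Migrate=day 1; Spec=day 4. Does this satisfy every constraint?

Yes, all constraints hold

The team can handle at most 1 item per day — holds.
Test and Migrate need the same test rig — holds.
Test must be done before Spec — holds.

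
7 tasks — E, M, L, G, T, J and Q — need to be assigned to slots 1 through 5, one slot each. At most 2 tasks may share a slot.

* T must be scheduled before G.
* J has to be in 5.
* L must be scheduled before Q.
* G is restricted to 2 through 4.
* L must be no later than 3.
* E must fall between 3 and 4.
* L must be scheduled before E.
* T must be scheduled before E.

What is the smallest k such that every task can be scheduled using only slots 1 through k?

5 slots

The precedence chain requires at least 2 distinct slots.
With at most 2 per slot and 7 tasks, at least 4 slots are needed.
J can't be placed before 5, so the schedule must run through at least slot 5.
5 works (last occupied slot: 5): for example Q in 2, E in 3, L in 1, G in 2, T in 1, J in 5, M in 3.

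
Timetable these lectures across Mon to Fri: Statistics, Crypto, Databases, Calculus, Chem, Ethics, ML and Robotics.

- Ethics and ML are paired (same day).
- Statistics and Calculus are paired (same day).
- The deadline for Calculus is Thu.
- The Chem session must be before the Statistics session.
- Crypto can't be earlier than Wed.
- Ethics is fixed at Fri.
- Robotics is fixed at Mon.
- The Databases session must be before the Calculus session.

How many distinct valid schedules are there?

42

Splitting on Statistics: it can be Tue (3), Wed (12), Thu (27). Listing each branch's schedules as (Crypto, Databases, Calculus, Chem, Ethics, ML, Robotics):
Statistics=Tue: (Wed,Mon,Tue,Mon,Fri,Fri,Mon) (Thu,Mon,Tue,Mon,Fri,Fri,Mon) (Fri,Mon,Tue,Mon,Fri,Fri,Mon) — 3.
Statistics=Wed: (Wed,Mon,Wed,Mon,Fri,Fri,Mon) (Wed,Mon,Wed,Tue,Fri,Fri,Mon) (Wed,Tue,Wed,Mon,Fri,Fri,Mon) (Wed,Tue,Wed,Tue,Fri,Fri,Mon) (Thu,Mon,Wed,Mon,Fri,Fri,Mon) (Thu,Mon,Wed,Tue,Fri,Fri,Mon) (Thu,Tue,Wed,Mon,Fri,Fri,Mon) (Thu,Tue,Wed,Tue,Fri,Fri,Mon) (Fri,Mon,Wed,Mon,Fri,Fri,Mon) (Fri,Mon,Wed,Tue,Fri,Fri,Mon) (Fri,Tue,Wed,Mon,Fri,Fri,Mon) (Fri,Tue,Wed,Tue,Fri,Fri,Mon) — 12.
Statistics=Thu: (Wed,Mon,Thu,Mon,Fri,Fri,Mon) (Wed,Mon,Thu,Tue,Fri,Fri,Mon) (Wed,Mon,Thu,Wed,Fri,Fri,Mon) (Wed,Tue,Thu,Mon,Fri,Fri,Mon) (Wed,Tue,Thu,Tue,Fri,Fri,Mon) (Wed,Tue,Thu,Wed,Fri,Fri,Mon) (Wed,Wed,Thu,Mon,Fri,Fri,Mon) (Wed,Wed,Thu,Tue,Fri,Fri,Mon) (Wed,Wed,Thu,Wed,Fri,Fri,Mon) (Thu,Mon,Thu,Mon,Fri,Fri,Mon) (Thu,Mon,Thu,Tue,Fri,Fri,Mon) (Thu,Mon,Thu,Wed,Fri,Fri,Mon) (Thu,Tue,Thu,Mon,Fri,Fri,Mon) (Thu,Tue,Thu,Tue,Fri,Fri,Mon) (Thu,Tue,Thu,Wed,Fri,Fri,Mon) (Thu,Wed,Thu,Mon,Fri,Fri,Mon) (Thu,Wed,Thu,Tue,Fri,Fri,Mon) (Thu,Wed,Thu,Wed,Fri,Fri,Mon) (Fri,Mon,Thu,Mon,Fri,Fri,Mon) (Fri,Mon,Thu,Tue,Fri,Fri,Mon) (Fri,Mon,Thu,Wed,Fri,Fri,Mon) (Fri,Tue,Thu,Mon,Fri,Fri,Mon) (Fri,Tue,Thu,Tue,Fri,Fri,Mon) (Fri,Tue,Thu,Wed,Fri,Fri,Mon) (Fri,Wed,Thu,Mon,Fri,Fri,Mon) (Fri,Wed,Thu,Tue,Fri,Fri,Mon) (Fri,Wed,Thu,Wed,Fri,Fri,Mon) — 27.
Summing: 3 + 12 + 27 = 42.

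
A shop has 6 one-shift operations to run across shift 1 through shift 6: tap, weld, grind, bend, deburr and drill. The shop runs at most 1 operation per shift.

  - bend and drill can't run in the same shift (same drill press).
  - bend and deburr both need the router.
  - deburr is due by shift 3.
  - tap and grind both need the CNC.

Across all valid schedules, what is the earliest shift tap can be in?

shift 1

tap at shift 1 is achievable: tap in shift 1, bend in shift 5, deburr in shift 2, grind in shift 4, drill in shift 6, weld in shift 3.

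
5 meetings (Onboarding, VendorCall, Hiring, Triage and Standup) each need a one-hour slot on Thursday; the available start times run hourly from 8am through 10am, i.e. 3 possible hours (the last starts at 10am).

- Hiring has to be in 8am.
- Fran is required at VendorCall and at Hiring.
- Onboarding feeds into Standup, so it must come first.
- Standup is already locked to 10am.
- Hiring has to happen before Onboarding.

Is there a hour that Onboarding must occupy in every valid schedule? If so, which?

9am

Hiring is fixed at 8am and must come before Onboarding, so Onboarding is at least 9am.
Standup is fixed at 10am and must come after Onboarding, so Onboarding is at most 9am.
So Onboarding must be 9am.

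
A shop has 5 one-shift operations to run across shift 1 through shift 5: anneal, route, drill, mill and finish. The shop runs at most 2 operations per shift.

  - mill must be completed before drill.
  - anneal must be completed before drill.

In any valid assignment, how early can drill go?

shift 2

Precedence pushes drill to at least shift 2.
drill at shift 2 is achievable: route in shift 2; finish in shift 3; mill in shift 1; anneal in shift 1; drill in shift 2.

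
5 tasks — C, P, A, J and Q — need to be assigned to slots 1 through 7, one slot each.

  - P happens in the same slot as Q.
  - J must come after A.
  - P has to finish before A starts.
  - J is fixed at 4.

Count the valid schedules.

Splitting on P: it can be 1 (14), 2 (7). Listing each branch's schedules as (C, A, J, Q):
P=1: (1,2,4,1) (1,3,4,1) (2,2,4,1) (2,3,4,1) (3,2,4,1) (3,3,4,1) (4,2,4,1) (4,3,4,1) (5,2,4,1) (5,3,4,1) (6,2,4,1) (6,3,4,1) (7,2,4,1) (7,3,4,1) — 14.
P=2: (1,3,4,2) (2,3,4,2) (3,3,4,2) (4,3,4,2) (5,3,4,2) (6,3,4,2) (7,3,4,2) — 7.
Summing: 14 + 7 = 21.

21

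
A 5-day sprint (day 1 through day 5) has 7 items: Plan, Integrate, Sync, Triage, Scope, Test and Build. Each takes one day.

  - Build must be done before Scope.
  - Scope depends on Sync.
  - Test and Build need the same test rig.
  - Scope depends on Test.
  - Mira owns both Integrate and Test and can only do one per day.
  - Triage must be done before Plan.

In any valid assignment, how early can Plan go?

day 2

Precedence pushes Plan to at least day 2.
Plan at day 2 is achievable: Test=day 1, Build=day 2, Plan=day 2, Scope=day 3, Sync=day 1, Integrate=day 2, Triage=day 1.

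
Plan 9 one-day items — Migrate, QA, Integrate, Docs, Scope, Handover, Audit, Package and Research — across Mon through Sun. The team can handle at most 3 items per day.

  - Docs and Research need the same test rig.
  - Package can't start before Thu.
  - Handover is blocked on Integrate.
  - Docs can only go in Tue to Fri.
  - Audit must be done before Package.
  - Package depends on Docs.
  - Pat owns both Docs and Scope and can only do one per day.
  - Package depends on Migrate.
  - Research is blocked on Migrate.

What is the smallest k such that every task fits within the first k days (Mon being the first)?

The precedence chain requires at least 2 distinct days.
With at most 3 per day and 9 tasks, at least 3 days are needed.
Package can't be placed before Thu — that is day 4 counting from Mon — so the schedule must run through at least 4 days.
4 works (last occupied day: Thu): for example Audit=Mon; Docs=Tue; Scope=Wed; Handover=Tue; Research=Wed; Migrate=Mon; Package=Thu; QA=Tue; Integrate=Mon.

4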